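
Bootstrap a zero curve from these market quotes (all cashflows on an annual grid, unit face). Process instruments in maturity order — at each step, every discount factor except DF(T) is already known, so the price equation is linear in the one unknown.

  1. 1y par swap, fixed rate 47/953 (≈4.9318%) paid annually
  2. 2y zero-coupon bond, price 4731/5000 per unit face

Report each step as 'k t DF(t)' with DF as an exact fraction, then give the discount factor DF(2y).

step 1 [1y] swap r/1=47/953: DF=(1 − 47/953·(0))/(1+47/953) = 953/1000 ≈ 0.953000
step 2 [2y] zero: DF = P = 4731/5000 ≈ 0.946200

1 1 953/1000
2 2 4731/5000
DF(2y) = 4731/5000 ≈ 0.946200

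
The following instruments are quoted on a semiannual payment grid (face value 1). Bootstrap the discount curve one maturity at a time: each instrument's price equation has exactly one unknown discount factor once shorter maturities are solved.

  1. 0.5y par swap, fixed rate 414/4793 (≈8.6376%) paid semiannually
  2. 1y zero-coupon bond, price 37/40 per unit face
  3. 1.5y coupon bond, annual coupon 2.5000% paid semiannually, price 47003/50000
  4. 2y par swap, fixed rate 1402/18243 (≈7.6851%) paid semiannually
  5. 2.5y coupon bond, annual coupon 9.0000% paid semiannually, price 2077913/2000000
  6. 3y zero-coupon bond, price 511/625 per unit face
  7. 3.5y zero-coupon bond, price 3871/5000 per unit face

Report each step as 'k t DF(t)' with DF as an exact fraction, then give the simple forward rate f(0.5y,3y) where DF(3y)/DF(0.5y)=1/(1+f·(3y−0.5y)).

step 1 [0.5y] swap r/2=207/4793: DF=(1 − 207/4793·(0))/(1+207/4793) = 4793/5000 ≈ 0.958600
step 2 [1y] zero: DF = P = 37/40 ≈ 0.925000
step 3 [1.5y] bond c/2=1/80: DF=(47003/50000 − 1/80·(0.958600+0.925000))/(1+1/80) = 2263/2500 ≈ 0.905200
step 4 [2y] swap r/2=701/18243: DF=(1 − 701/18243·(0.958600+0.925000+0.905200))/(1+701/18243) = 4299/5000 ≈ 0.859800
step 5 [2.5y] bond c/2=9/200: DF=(2077913/2000000 − 9/200·(0.958600+0.925000+0.905200+0.859800))/(1+9/200) = 8371/10000 ≈ 0.837100
step 6 [3y] zero: DF = P = 511/625 ≈ 0.817600
step 7 [3.5y] zero: DF = P = 3871/5000 ≈ 0.774200

1 1/2 4793/5000
2 1 37/40
3 3/2 2263/2500
4 2 4299/5000
5 5/2 8371/10000
6 3 511/625
7 7/2 3871/5000
f(0.5y,3y) = ((4793/5000)/(511/625) − 1)/(5/2) = 141/2044 ≈ 6.8982%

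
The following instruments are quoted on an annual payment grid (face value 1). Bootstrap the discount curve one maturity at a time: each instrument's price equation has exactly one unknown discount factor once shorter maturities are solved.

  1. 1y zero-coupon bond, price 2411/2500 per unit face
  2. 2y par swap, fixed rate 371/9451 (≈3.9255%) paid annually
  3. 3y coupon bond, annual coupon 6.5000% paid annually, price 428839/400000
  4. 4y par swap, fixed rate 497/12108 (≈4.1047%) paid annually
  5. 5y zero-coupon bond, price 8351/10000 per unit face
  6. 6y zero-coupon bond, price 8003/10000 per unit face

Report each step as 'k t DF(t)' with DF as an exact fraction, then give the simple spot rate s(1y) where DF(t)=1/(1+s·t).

step 1 [1y] zero: DF = P = 2411/2500 ≈ 0.964400
step 2 [2y] swap r/1=371/9451: DF=(1 − 371/9451·(0.964400))/(1+371/9451) = 4629/5000 ≈ 0.925800
step 3 [3y] bond c/1=13/200: DF=(428839/400000 − 13/200·(0.964400+0.925800))/(1+13/200) = 8913/10000 ≈ 0.891300
step 4 [4y] swap r/1=497/12108: DF=(1 − 497/12108·(0.964400+0.925800+0.891300))/(1+497/12108) = 8509/10000 ≈ 0.850900
step 5 [5y] zero: DF = P = 8351/10000 ≈ 0.835100
step 6 [6y] zero: DF = P = 8003/10000 ≈ 0.800300

1 1 2411/2500
2 2 4629/5000
3 3 8913/10000
4 4 8509/10000
5 5 8351/10000
6 6 8003/10000
s(1y) = (1/(2411/2500) − 1)/(1) = 89/2411 ≈ 3.6914%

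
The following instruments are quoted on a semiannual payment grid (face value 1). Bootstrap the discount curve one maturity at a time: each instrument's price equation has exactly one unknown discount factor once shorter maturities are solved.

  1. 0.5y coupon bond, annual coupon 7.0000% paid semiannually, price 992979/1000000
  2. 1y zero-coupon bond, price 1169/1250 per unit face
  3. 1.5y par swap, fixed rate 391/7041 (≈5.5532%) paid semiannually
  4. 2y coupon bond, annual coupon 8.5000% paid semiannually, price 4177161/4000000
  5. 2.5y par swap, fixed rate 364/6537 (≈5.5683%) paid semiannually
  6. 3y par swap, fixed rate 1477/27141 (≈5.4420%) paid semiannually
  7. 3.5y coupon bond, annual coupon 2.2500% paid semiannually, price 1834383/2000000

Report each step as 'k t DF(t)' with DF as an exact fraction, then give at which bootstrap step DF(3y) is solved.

1 1/2 4797/5000
2 1 1169/1250
3 3/2 4609/5000
4 2 8869/10000
5 5/2 4363/5000
6 3 8523/10000
7 7/2 4233/5000
DF(3y) is solved at step 6

step 1 [0.5y] bond c/2=7/200: DF=(992979/1000000 − 7/200·(0))/(1+7/200) = 4797/5000 ≈ 0.959400
step 2 [1y] zero: DF = P = 1169/1250 ≈ 0.935200
step 3 [1.5y] swap r/2=391/14082: DF=(1 − 391/14082·(0.959400+0.935200))/(1+391/14082) = 4609/5000 ≈ 0.921800
step 4 [2y] bond c/2=17/400: DF=(4177161/4000000 − 17/400·(0.959400+0.935200+0.921800))/(1+17/400) = 8869/10000 ≈ 0.886900
step 5 [2.5y] swap r/2=182/6537: DF=(1 − 182/6537·(0.959400+0.935200+0.921800+0.886900))/(1+182/6537) = 4363/5000 ≈ 0.872600
step 6 [3y] swap r/2=1477/54282: DF=(1 − 1477/54282·(0.959400+0.935200+0.921800+0.886900+0.872600))/(1+1477/54282) = 8523/10000 ≈ 0.852300
step 7 [3.5y] bond c/2=9/800: DF=(1834383/2000000 − 9/800·(0.959400+0.935200+0.921800+0.886900+0.872600+0.852300))/(1+9/800) = 4233/5000 ≈ 0.846600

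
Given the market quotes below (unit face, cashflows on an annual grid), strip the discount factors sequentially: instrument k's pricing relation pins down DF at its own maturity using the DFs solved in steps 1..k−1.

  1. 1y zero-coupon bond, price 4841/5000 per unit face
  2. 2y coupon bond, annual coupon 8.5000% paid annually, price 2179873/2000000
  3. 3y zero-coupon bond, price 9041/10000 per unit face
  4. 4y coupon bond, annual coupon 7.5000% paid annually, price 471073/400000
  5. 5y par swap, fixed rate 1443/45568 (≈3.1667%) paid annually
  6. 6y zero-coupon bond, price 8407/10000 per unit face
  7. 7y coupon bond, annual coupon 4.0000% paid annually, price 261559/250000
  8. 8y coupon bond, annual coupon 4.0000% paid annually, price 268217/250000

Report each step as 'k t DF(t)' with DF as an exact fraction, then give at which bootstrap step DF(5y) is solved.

1 1 4841/5000
2 2 9287/10000
3 3 9041/10000
4 4 9001/10000
5 5 8557/10000
6 6 8407/10000
7 7 499/625
8 8 7933/10000
DF(5y) is solved at step 5

step 1 [1y] zero: DF = P = 4841/5000 ≈ 0.968200
step 2 [2y] bond c/1=17/200: DF=(2179873/2000000 − 17/200·(0.968200))/(1+17/200) = 9287/10000 ≈ 0.928700
step 3 [3y] zero: DF = P = 9041/10000 ≈ 0.904100
step 4 [4y] bond c/1=3/40: DF=(471073/400000 − 3/40·(0.968200+0.928700+0.904100))/(1+3/40) = 9001/10000 ≈ 0.900100
step 5 [5y] swap r/1=1443/45568: DF=(1 − 1443/45568·(0.968200+0.928700+0.904100+0.900100))/(1+1443/45568) = 8557/10000 ≈ 0.855700
step 6 [6y] zero: DF = P = 8407/10000 ≈ 0.840700
step 7 [7y] bond c/1=1/25: DF=(261559/250000 − 1/25·(0.968200+0.928700+0.904100+0.900100+0.855700+0.840700))/(1+1/25) = 499/625 ≈ 0.798400
step 8 [8y] bond c/1=1/25: DF=(268217/250000 − 1/25·(0.968200+0.928700+0.904100+0.900100+0.855700+0.840700+0.798400))/(1+1/25) = 7933/10000 ≈ 0.793300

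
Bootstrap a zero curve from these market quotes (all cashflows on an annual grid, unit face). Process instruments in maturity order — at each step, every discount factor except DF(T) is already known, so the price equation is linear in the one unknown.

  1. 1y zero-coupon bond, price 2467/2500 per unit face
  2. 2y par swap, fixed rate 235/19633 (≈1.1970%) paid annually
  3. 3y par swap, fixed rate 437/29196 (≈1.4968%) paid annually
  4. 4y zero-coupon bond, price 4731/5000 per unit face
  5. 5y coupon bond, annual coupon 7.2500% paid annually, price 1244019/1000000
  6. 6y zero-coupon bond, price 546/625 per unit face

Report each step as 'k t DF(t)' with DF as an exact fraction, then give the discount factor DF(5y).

1 1 2467/2500
2 2 1953/2000
3 3 9563/10000
4 4 4731/5000
5 5 4493/5000
6 6 546/625
DF(5y) = 4493/5000 ≈ 0.898600

step 1 [1y] zero: DF = P = 2467/2500 ≈ 0.986800
step 2 [2y] swap r/1=235/19633: DF=(1 − 235/19633·(0.986800))/(1+235/19633) = 1953/2000 ≈ 0.976500
step 3 [3y] swap r/1=437/29196: DF=(1 − 437/29196·(0.986800+0.976500))/(1+437/29196) = 9563/10000 ≈ 0.956300
step 4 [4y] zero: DF = P = 4731/5000 ≈ 0.946200
step 5 [5y] bond c/1=29/400: DF=(1244019/1000000 − 29/400·(0.986800+0.976500+0.956300+0.946200))/(1+29/400) = 4493/5000 ≈ 0.898600
step 6 [6y] zero: DF = P = 546/625 ≈ 0.873600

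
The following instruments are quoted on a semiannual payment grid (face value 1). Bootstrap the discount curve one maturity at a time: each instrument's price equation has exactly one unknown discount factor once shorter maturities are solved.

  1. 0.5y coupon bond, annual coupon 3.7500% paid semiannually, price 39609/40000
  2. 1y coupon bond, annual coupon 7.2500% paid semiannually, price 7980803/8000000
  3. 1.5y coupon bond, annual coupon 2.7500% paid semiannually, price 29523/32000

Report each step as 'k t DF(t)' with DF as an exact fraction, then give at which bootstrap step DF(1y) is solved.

1 1/2 243/250
2 1 9287/10000
3 3/2 8843/10000
DF(1y) is solved at step 2

step 1 [0.5y] bond c/2=3/160: DF=(39609/40000 − 3/160·(0))/(1+3/160) = 243/250 ≈ 0.972000
step 2 [1y] bond c/2=29/800: DF=(7980803/8000000 − 29/800·(0.972000))/(1+29/800) = 9287/10000 ≈ 0.928700
step 3 [1.5y] bond c/2=11/800: DF=(29523/32000 − 11/800·(0.972000+0.928700))/(1+11/800) = 8843/10000 ≈ 0.884300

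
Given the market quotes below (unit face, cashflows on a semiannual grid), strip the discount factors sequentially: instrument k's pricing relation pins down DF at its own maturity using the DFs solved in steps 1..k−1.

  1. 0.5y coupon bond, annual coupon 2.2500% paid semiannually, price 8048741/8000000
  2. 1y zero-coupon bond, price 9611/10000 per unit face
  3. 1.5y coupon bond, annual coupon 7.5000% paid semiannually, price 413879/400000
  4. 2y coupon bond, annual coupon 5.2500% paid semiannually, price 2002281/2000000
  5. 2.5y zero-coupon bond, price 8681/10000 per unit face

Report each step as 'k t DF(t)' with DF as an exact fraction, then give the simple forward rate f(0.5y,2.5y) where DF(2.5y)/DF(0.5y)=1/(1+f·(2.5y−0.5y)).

step 1 [0.5y] bond c/2=9/800: DF=(8048741/8000000 − 9/800·(0))/(1+9/800) = 9949/10000 ≈ 0.994900
step 2 [1y] zero: DF = P = 9611/10000 ≈ 0.961100
step 3 [1.5y] bond c/2=3/80: DF=(413879/400000 − 3/80·(0.994900+0.961100))/(1+3/80) = 4633/5000 ≈ 0.926600
step 4 [2y] bond c/2=21/800: DF=(2002281/2000000 − 21/800·(0.994900+0.961100+0.926600))/(1+21/800) = 4509/5000 ≈ 0.901800
step 5 [2.5y] zero: DF = P = 8681/10000 ≈ 0.868100

1 1/2 9949/10000
2 1 9611/10000
3 3/2 4633/5000
4 2 4509/5000
5 5/2 8681/10000
f(0.5y,2.5y) = ((9949/10000)/(8681/10000) − 1)/(2) = 634/8681 ≈ 7.3033%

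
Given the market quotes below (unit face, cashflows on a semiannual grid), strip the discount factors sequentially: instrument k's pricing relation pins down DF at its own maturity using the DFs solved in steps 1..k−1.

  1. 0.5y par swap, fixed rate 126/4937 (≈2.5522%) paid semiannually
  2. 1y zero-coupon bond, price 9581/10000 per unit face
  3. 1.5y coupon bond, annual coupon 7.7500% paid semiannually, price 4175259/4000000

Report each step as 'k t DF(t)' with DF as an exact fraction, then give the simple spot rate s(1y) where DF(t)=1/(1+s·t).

1 1/2 4937/5000
2 1 9581/10000
3 3/2 9323/10000
s(1y) = (1/(9581/10000) − 1)/(1) = 419/9581 ≈ 4.3732%

step 1 [0.5y] swap r/2=63/4937: DF=(1 − 63/4937·(0))/(1+63/4937) = 4937/5000 ≈ 0.987400
step 2 [1y] zero: DF = P = 9581/10000 ≈ 0.958100
step 3 [1.5y] bond c/2=31/800: DF=(4175259/4000000 − 31/800·(0.987400+0.958100))/(1+31/800) = 9323/10000 ≈ 0.932300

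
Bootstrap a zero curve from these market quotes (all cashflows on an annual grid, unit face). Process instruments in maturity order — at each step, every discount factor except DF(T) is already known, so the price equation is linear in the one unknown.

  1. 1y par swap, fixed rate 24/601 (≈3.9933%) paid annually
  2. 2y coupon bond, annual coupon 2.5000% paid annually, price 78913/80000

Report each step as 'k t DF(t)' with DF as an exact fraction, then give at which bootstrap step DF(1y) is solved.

step 1 [1y] swap r/1=24/601: DF=(1 − 24/601·(0))/(1+24/601) = 601/625 ≈ 0.961600
step 2 [2y] bond c/1=1/40: DF=(78913/80000 − 1/40·(0.961600))/(1+1/40) = 9389/10000 ≈ 0.938900

1 1 601/625
2 2 9389/10000
DF(1y) is solved at step 1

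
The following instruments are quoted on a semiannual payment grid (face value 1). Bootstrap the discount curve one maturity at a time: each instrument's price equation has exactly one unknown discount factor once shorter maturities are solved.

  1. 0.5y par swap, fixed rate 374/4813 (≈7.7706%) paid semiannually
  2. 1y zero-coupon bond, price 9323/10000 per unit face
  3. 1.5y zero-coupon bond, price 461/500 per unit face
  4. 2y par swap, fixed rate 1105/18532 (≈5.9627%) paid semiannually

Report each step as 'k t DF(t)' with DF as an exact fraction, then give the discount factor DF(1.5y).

step 1 [0.5y] swap r/2=187/4813: DF=(1 − 187/4813·(0))/(1+187/4813) = 4813/5000 ≈ 0.962600
step 2 [1y] zero: DF = P = 9323/10000 ≈ 0.932300
step 3 [1.5y] zero: DF = P = 461/500 ≈ 0.922000
step 4 [2y] swap r/2=1105/37064: DF=(1 − 1105/37064·(0.962600+0.932300+0.922000))/(1+1105/37064) = 1779/2000 ≈ 0.889500

1 1/2 4813/5000
2 1 9323/10000
3 3/2 461/500
4 2 1779/2000
DF(1.5y) = 461/500 ≈ 0.922000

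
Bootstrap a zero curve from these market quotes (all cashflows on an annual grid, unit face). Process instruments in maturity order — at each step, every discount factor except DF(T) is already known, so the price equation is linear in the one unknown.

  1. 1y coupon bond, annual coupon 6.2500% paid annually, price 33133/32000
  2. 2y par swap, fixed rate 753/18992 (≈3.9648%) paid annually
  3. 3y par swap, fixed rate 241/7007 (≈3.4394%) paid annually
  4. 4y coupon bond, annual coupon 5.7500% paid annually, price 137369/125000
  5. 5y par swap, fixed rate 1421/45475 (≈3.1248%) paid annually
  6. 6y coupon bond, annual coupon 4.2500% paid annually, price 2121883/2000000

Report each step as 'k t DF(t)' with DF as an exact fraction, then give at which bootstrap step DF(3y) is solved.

step 1 [1y] bond c/1=1/16: DF=(33133/32000 − 1/16·(0))/(1+1/16) = 1949/2000 ≈ 0.974500
step 2 [2y] swap r/1=753/18992: DF=(1 − 753/18992·(0.974500))/(1+753/18992) = 9247/10000 ≈ 0.924700
step 3 [3y] swap r/1=241/7007: DF=(1 − 241/7007·(0.974500+0.924700))/(1+241/7007) = 2259/2500 ≈ 0.903600
step 4 [4y] bond c/1=23/400: DF=(137369/125000 − 23/400·(0.974500+0.924700+0.903600))/(1+23/400) = 2217/2500 ≈ 0.886800
step 5 [5y] swap r/1=1421/45475: DF=(1 − 1421/45475·(0.974500+0.924700+0.903600+0.886800))/(1+1421/45475) = 8579/10000 ≈ 0.857900
step 6 [6y] bond c/1=17/400: DF=(2121883/2000000 − 17/400·(0.974500+0.924700+0.903600+0.886800+0.857900))/(1+17/400) = 8323/10000 ≈ 0.832300

1 1 1949/2000
2 2 9247/10000
3 3 2259/2500
4 4 2217/2500
5 5 8579/10000
6 6 8323/10000
DF(3y) is solved at step 3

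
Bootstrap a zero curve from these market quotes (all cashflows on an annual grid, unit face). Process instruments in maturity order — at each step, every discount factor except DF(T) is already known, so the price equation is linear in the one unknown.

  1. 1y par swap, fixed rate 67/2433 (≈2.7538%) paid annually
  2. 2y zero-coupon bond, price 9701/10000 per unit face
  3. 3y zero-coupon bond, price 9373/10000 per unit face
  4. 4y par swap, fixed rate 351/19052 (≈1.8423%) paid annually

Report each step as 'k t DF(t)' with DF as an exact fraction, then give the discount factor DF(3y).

1 1 2433/2500
2 2 9701/10000
3 3 9373/10000
4 4 4649/5000
DF(3y) = 9373/10000 ≈ 0.937300

step 1 [1y] swap r/1=67/2433: DF=(1 − 67/2433·(0))/(1+67/2433) = 2433/2500 ≈ 0.973200
step 2 [2y] zero: DF = P = 9701/10000 ≈ 0.970100
step 3 [3y] zero: DF = P = 9373/10000 ≈ 0.937300
step 4 [4y] swap r/1=351/19052: DF=(1 − 351/19052·(0.973200+0.970100+0.937300))/(1+351/19052) = 4649/5000 ≈ 0.929800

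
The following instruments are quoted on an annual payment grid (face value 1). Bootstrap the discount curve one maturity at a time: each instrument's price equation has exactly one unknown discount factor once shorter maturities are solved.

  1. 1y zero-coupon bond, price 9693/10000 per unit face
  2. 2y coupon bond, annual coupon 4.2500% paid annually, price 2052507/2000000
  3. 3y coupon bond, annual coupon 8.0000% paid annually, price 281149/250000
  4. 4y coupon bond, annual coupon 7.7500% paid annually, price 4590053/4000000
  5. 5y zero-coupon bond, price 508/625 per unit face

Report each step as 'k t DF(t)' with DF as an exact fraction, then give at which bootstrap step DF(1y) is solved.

1 1 9693/10000
2 2 9449/10000
3 3 1799/2000
4 4 4313/5000
5 5 508/625
DF(1y) is solved at step 1

step 1 [1y] zero: DF = P = 9693/10000 ≈ 0.969300
step 2 [2y] bond c/1=17/400: DF=(2052507/2000000 − 17/400·(0.969300))/(1+17/400) = 9449/10000 ≈ 0.944900
step 3 [3y] bond c/1=2/25: DF=(281149/250000 − 2/25·(0.969300+0.944900))/(1+2/25) = 1799/2000 ≈ 0.899500
step 4 [4y] bond c/1=31/400: DF=(4590053/4000000 − 31/400·(0.969300+0.944900+0.899500))/(1+31/400) = 4313/5000 ≈ 0.862600
step 5 [5y] zero: DF = P = 508/625 ≈ 0.812800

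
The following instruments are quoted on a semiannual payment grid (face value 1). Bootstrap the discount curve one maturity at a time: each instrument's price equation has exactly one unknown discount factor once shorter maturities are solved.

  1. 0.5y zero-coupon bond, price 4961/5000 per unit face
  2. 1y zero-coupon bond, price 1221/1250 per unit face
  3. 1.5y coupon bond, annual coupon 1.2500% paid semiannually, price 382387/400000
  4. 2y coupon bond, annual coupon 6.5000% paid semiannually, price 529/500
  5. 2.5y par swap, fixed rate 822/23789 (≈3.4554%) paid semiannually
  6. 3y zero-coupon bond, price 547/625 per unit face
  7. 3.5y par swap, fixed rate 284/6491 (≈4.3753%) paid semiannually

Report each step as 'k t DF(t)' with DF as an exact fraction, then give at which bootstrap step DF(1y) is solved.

step 1 [0.5y] zero: DF = P = 4961/5000 ≈ 0.992200
step 2 [1y] zero: DF = P = 1221/1250 ≈ 0.976800
step 3 [1.5y] bond c/2=1/160: DF=(382387/400000 − 1/160·(0.992200+0.976800))/(1+1/160) = 4689/5000 ≈ 0.937800
step 4 [2y] bond c/2=13/400: DF=(529/500 − 13/400·(0.992200+0.976800+0.937800))/(1+13/400) = 2333/2500 ≈ 0.933200
step 5 [2.5y] swap r/2=411/23789: DF=(1 − 411/23789·(0.992200+0.976800+0.937800+0.933200))/(1+411/23789) = 4589/5000 ≈ 0.917800
step 6 [3y] zero: DF = P = 547/625 ≈ 0.875200
step 7 [3.5y] swap r/2=142/6491: DF=(1 − 142/6491·(0.992200+0.976800+0.937800+0.933200+0.917800+0.875200))/(1+142/6491) = 429/500 ≈ 0.858000

1 1/2 4961/5000
2 1 1221/1250
3 3/2 4689/5000
4 2 2333/2500
5 5/2 4589/5000
6 3 547/625
7 7/2 429/500
DF(1y) is solved at step 2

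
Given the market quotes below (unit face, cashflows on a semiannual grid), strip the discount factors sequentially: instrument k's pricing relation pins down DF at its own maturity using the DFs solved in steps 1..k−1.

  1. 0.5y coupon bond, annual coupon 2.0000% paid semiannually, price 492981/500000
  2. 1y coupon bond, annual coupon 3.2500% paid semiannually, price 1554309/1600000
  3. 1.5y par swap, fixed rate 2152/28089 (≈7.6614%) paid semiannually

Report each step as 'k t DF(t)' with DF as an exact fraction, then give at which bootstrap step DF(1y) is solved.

1 1/2 4881/5000
2 1 9403/10000
3 3/2 2231/2500
DF(1y) is solved at step 2

step 1 [0.5y] bond c/2=1/100: DF=(492981/500000 − 1/100·(0))/(1+1/100) = 4881/5000 ≈ 0.976200
step 2 [1y] bond c/2=13/800: DF=(1554309/1600000 − 13/800·(0.976200))/(1+13/800) = 9403/10000 ≈ 0.940300
step 3 [1.5y] swap r/2=1076/28089: DF=(1 − 1076/28089·(0.976200+0.940300))/(1+1076/28089) = 2231/2500 ≈ 0.892400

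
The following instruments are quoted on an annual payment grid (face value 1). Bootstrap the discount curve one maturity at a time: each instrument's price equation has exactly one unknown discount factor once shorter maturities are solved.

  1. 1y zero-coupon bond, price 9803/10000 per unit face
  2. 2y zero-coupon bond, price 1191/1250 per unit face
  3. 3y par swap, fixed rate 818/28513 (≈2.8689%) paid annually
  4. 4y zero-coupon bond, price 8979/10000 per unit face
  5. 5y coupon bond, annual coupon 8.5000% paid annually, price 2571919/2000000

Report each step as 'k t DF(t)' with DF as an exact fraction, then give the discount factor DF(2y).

1 1 9803/10000
2 2 1191/1250
3 3 4591/5000
4 4 8979/10000
5 5 1783/2000
DF(2y) = 1191/1250 ≈ 0.952800

step 1 [1y] zero: DF = P = 9803/10000 ≈ 0.980300
step 2 [2y] zero: DF = P = 1191/1250 ≈ 0.952800
step 3 [3y] swap r/1=818/28513: DF=(1 − 818/28513·(0.980300+0.952800))/(1+818/28513) = 4591/5000 ≈ 0.918200
step 4 [4y] zero: DF = P = 8979/10000 ≈ 0.897900
step 5 [5y] bond c/1=17/200: DF=(2571919/2000000 − 17/200·(0.980300+0.952800+0.918200+0.897900))/(1+17/200) = 1783/2000 ≈ 0.891500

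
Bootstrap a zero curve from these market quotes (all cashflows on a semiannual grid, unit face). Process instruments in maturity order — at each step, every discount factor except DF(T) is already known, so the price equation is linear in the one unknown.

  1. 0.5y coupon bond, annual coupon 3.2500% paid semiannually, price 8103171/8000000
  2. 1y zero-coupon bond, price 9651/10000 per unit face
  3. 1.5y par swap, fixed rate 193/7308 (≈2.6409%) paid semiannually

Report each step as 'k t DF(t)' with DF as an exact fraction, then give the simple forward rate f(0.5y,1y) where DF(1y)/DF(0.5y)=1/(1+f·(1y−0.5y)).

1 1/2 9967/10000
2 1 9651/10000
3 3/2 4807/5000
f(0.5y,1y) = ((9967/10000)/(9651/10000) − 1)/(1/2) = 632/9651 ≈ 6.5485%

step 1 [0.5y] bond c/2=13/800: DF=(8103171/8000000 − 13/800·(0))/(1+13/800) = 9967/10000 ≈ 0.996700
step 2 [1y] zero: DF = P = 9651/10000 ≈ 0.965100
step 3 [1.5y] swap r/2=193/14616: DF=(1 − 193/14616·(0.996700+0.965100))/(1+193/14616) = 4807/5000 ≈ 0.961400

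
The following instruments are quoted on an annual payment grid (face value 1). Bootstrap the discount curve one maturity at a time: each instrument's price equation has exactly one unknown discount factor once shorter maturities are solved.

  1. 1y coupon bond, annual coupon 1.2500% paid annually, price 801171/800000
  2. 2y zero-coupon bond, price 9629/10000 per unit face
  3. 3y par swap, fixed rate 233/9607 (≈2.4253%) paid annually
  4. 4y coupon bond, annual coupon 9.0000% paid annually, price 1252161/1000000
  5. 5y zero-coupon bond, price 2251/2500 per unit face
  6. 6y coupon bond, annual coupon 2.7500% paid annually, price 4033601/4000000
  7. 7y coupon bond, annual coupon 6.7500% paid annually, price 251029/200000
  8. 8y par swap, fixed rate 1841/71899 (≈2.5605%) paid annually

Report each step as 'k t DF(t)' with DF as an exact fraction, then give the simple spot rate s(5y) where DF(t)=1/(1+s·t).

step 1 [1y] bond c/1=1/80: DF=(801171/800000 − 1/80·(0))/(1+1/80) = 9891/10000 ≈ 0.989100
step 2 [2y] zero: DF = P = 9629/10000 ≈ 0.962900
step 3 [3y] swap r/1=233/9607: DF=(1 − 233/9607·(0.989100+0.962900))/(1+233/9607) = 9301/10000 ≈ 0.930100
step 4 [4y] bond c/1=9/100: DF=(1252161/1000000 − 9/100·(0.989100+0.962900+0.930100))/(1+9/100) = 2277/2500 ≈ 0.910800
step 5 [5y] zero: DF = P = 2251/2500 ≈ 0.900400
step 6 [6y] bond c/1=11/400: DF=(4033601/4000000 − 11/400·(0.989100+0.962900+0.930100+0.910800+0.900400))/(1+11/400) = 4279/5000 ≈ 0.855800
step 7 [7y] bond c/1=27/400: DF=(251029/200000 − 27/400·(0.989100+0.962900+0.930100+0.910800+0.900400+0.855800))/(1+27/400) = 8249/10000 ≈ 0.824900
step 8 [8y] swap r/1=1841/71899: DF=(1 − 1841/71899·(0.989100+0.962900+0.930100+0.910800+0.900400+0.855800+0.824900))/(1+1841/71899) = 8159/10000 ≈ 0.815900

1 1 9891/10000
2 2 9629/10000
3 3 9301/10000
4 4 2277/2500
5 5 2251/2500
6 6 4279/5000
7 7 8249/10000
8 8 8159/10000
s(5y) = (1/(2251/2500) − 1)/(5) = 249/11255 ≈ 2.2124%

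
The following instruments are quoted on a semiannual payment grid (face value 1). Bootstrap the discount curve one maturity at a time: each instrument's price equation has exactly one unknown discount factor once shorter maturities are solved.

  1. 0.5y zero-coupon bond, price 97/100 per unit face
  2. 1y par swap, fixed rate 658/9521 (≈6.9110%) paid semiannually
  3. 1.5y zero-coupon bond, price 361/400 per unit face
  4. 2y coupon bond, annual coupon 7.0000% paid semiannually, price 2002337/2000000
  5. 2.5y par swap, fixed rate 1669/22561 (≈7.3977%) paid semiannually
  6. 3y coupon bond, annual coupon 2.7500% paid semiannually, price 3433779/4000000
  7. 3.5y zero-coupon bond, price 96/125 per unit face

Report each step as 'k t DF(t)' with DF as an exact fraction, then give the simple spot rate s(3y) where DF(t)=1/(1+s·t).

step 1 [0.5y] zero: DF = P = 97/100 ≈ 0.970000
step 2 [1y] swap r/2=329/9521: DF=(1 − 329/9521·(0.970000))/(1+329/9521) = 4671/5000 ≈ 0.934200
step 3 [1.5y] zero: DF = P = 361/400 ≈ 0.902500
step 4 [2y] bond c/2=7/200: DF=(2002337/2000000 − 7/200·(0.970000+0.934200+0.902500))/(1+7/200) = 2181/2500 ≈ 0.872400
step 5 [2.5y] swap r/2=1669/45122: DF=(1 − 1669/45122·(0.970000+0.934200+0.902500+0.872400))/(1+1669/45122) = 8331/10000 ≈ 0.833100
step 6 [3y] bond c/2=11/800: DF=(3433779/4000000 − 11/800·(0.970000+0.934200+0.902500+0.872400+0.833100))/(1+11/800) = 491/625 ≈ 0.785600
step 7 [3.5y] zero: DF = P = 96/125 ≈ 0.768000

1 1/2 97/100
2 1 4671/5000
3 3/2 361/400
4 2 2181/2500
5 5/2 8331/10000
6 3 491/625
7 7/2 96/125
s(3y) = (1/(491/625) − 1)/(3) = 134/1473 ≈ 9.0971%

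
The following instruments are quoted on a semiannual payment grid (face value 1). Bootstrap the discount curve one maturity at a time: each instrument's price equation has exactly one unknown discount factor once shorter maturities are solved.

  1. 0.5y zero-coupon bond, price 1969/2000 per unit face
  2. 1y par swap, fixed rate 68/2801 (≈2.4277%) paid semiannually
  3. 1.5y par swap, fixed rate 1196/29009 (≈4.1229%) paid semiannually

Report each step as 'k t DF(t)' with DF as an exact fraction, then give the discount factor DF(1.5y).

step 1 [0.5y] zero: DF = P = 1969/2000 ≈ 0.984500
step 2 [1y] swap r/2=34/2801: DF=(1 − 34/2801·(0.984500))/(1+34/2801) = 4881/5000 ≈ 0.976200
step 3 [1.5y] swap r/2=598/29009: DF=(1 − 598/29009·(0.984500+0.976200))/(1+598/29009) = 4701/5000 ≈ 0.940200

1 1/2 1969/2000
2 1 4881/5000
3 3/2 4701/5000
DF(1.5y) = 4701/5000 ≈ 0.940200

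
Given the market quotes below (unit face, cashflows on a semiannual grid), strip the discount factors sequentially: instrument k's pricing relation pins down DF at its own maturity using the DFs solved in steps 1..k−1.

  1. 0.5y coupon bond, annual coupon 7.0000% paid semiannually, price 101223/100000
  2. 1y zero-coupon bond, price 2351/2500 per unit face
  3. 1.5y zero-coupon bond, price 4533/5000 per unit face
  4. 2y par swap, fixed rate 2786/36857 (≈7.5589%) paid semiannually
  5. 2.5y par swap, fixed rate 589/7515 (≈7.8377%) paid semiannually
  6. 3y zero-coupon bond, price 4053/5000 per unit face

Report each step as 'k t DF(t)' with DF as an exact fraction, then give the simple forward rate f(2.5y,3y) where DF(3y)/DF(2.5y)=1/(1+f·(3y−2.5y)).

1 1/2 489/500
2 1 2351/2500
3 3/2 4533/5000
4 2 8607/10000
5 5/2 8233/10000
6 3 4053/5000
f(2.5y,3y) = ((8233/10000)/(4053/5000) − 1)/(1/2) = 127/4053 ≈ 3.1335%

step 1 [0.5y] bond c/2=7/200: DF=(101223/100000 − 7/200·(0))/(1+7/200) = 489/500 ≈ 0.978000
step 2 [1y] zero: DF = P = 2351/2500 ≈ 0.940400
step 3 [1.5y] zero: DF = P = 4533/5000 ≈ 0.906600
step 4 [2y] swap r/2=1393/36857: DF=(1 − 1393/36857·(0.978000+0.940400+0.906600))/(1+1393/36857) = 8607/10000 ≈ 0.860700
step 5 [2.5y] swap r/2=589/15030: DF=(1 − 589/15030·(0.978000+0.940400+0.906600+0.860700))/(1+589/15030) = 8233/10000 ≈ 0.823300
step 6 [3y] zero: DF = P = 4053/5000 ≈ 0.810600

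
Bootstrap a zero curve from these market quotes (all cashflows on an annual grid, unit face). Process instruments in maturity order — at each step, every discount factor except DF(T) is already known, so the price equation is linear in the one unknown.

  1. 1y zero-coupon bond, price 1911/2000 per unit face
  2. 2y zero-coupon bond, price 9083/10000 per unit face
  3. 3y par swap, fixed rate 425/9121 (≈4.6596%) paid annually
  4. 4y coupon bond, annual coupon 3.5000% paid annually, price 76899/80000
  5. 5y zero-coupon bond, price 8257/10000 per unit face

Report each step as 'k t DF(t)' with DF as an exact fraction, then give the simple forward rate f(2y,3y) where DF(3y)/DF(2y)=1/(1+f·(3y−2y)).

1 1 1911/2000
2 2 9083/10000
3 3 349/400
4 4 4181/5000
5 5 8257/10000
f(2y,3y) = ((9083/10000)/(349/400) − 1)/(1) = 358/8725 ≈ 4.1032%

step 1 [1y] zero: DF = P = 1911/2000 ≈ 0.955500
step 2 [2y] zero: DF = P = 9083/10000 ≈ 0.908300
step 3 [3y] swap r/1=425/9121: DF=(1 − 425/9121·(0.955500+0.908300))/(1+425/9121) = 349/400 ≈ 0.872500
step 4 [4y] bond c/1=7/200: DF=(76899/80000 − 7/200·(0.955500+0.908300+0.872500))/(1+7/200) = 4181/5000 ≈ 0.836200
step 5 [5y] zero: DF = P = 8257/10000 ≈ 0.825700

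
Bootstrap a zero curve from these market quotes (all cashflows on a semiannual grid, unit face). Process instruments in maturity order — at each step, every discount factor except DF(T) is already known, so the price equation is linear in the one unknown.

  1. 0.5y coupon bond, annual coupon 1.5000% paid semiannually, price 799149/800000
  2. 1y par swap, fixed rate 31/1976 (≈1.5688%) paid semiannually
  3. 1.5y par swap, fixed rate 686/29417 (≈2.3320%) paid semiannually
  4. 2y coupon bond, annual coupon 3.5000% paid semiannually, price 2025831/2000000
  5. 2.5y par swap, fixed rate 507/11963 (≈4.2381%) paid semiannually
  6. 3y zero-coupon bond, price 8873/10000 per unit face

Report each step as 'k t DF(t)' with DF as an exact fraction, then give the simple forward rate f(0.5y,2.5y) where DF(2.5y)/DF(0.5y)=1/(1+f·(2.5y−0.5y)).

1 1/2 1983/2000
2 1 1969/2000
3 3/2 9657/10000
4 2 9449/10000
5 5/2 4493/5000
6 3 8873/10000
f(0.5y,2.5y) = ((1983/2000)/(4493/5000) − 1)/(2) = 929/17972 ≈ 5.1692%

step 1 [0.5y] bond c/2=3/400: DF=(799149/800000 − 3/400·(0))/(1+3/400) = 1983/2000 ≈ 0.991500
step 2 [1y] swap r/2=31/3952: DF=(1 − 31/3952·(0.991500))/(1+31/3952) = 1969/2000 ≈ 0.984500
step 3 [1.5y] swap r/2=343/29417: DF=(1 − 343/29417·(0.991500+0.984500))/(1+343/29417) = 9657/10000 ≈ 0.965700
step 4 [2y] bond c/2=7/400: DF=(2025831/2000000 − 7/400·(0.991500+0.984500+0.965700))/(1+7/400) = 9449/10000 ≈ 0.944900
step 5 [2.5y] swap r/2=507/23926: DF=(1 − 507/23926·(0.991500+0.984500+0.965700+0.944900))/(1+507/23926) = 4493/5000 ≈ 0.898600
step 6 [3y] zero: DF = P = 8873/10000 ≈ 0.887300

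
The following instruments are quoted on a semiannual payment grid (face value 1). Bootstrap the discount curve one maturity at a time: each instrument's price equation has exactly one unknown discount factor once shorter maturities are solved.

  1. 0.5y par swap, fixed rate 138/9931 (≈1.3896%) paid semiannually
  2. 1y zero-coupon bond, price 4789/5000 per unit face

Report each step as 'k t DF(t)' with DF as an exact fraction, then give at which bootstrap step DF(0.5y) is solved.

1 1/2 9931/10000
2 1 4789/5000
DF(0.5y) is solved at step 1

step 1 [0.5y] swap r/2=69/9931: DF=(1 − 69/9931·(0))/(1+69/9931) = 9931/10000 ≈ 0.993100
step 2 [1y] zero: DF = P = 4789/5000 ≈ 0.957800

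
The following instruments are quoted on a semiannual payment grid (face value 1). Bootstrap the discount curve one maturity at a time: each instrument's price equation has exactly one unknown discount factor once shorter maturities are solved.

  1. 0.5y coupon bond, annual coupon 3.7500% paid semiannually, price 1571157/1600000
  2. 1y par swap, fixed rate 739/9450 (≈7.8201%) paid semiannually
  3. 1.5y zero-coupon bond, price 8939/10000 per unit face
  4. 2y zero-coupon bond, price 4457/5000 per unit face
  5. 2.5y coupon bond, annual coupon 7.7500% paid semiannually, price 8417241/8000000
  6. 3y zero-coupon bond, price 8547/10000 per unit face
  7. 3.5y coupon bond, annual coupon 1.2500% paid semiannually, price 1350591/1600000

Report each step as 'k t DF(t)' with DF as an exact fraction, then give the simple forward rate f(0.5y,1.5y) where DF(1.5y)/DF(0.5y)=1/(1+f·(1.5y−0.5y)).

1 1/2 9639/10000
2 1 9261/10000
3 3/2 8939/10000
4 2 4457/5000
5 5/2 4379/5000
6 3 8547/10000
7 7/2 8053/10000
f(0.5y,1.5y) = ((9639/10000)/(8939/10000) − 1)/(1) = 100/1277 ≈ 7.8309%

step 1 [0.5y] bond c/2=3/160: DF=(1571157/1600000 − 3/160·(0))/(1+3/160) = 9639/10000 ≈ 0.963900
step 2 [1y] swap r/2=739/18900: DF=(1 − 739/18900·(0.963900))/(1+739/18900) = 9261/10000 ≈ 0.926100
step 3 [1.5y] zero: DF = P = 8939/10000 ≈ 0.893900
step 4 [2y] zero: DF = P = 4457/5000 ≈ 0.891400
step 5 [2.5y] bond c/2=31/800: DF=(8417241/8000000 − 31/800·(0.963900+0.926100+0.893900+0.891400))/(1+31/800) = 4379/5000 ≈ 0.875800
step 6 [3y] zero: DF = P = 8547/10000 ≈ 0.854700
step 7 [3.5y] bond c/2=1/160: DF=(1350591/1600000 − 1/160·(0.963900+0.926100+0.893900+0.891400+0.875800+0.854700))/(1+1/160) = 8053/10000 ≈ 0.805300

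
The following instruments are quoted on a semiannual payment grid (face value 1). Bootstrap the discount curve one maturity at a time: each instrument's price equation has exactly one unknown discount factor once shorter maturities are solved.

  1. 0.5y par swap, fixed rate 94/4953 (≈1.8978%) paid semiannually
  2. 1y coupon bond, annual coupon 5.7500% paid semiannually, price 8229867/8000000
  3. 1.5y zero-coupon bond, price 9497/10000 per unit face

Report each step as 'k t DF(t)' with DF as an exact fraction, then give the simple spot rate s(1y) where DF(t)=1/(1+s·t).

step 1 [0.5y] swap r/2=47/4953: DF=(1 − 47/4953·(0))/(1+47/4953) = 4953/5000 ≈ 0.990600
step 2 [1y] bond c/2=23/800: DF=(8229867/8000000 − 23/800·(0.990600))/(1+23/800) = 9723/10000 ≈ 0.972300
step 3 [1.5y] zero: DF = P = 9497/10000 ≈ 0.949700

1 1/2 4953/5000
2 1 9723/10000
3 3/2 9497/10000
s(1y) = (1/(9723/10000) − 1)/(1) = 277/9723 ≈ 2.8489%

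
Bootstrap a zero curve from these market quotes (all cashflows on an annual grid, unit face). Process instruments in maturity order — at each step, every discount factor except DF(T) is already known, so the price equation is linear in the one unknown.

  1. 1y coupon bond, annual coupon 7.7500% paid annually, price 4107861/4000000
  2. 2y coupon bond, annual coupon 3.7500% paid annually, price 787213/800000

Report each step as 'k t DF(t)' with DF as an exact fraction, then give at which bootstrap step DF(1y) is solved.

step 1 [1y] bond c/1=31/400: DF=(4107861/4000000 − 31/400·(0))/(1+31/400) = 9531/10000 ≈ 0.953100
step 2 [2y] bond c/1=3/80: DF=(787213/800000 − 3/80·(0.953100))/(1+3/80) = 457/500 ≈ 0.914000

1 1 9531/10000
2 2 457/500
DF(1y) is solved at step 1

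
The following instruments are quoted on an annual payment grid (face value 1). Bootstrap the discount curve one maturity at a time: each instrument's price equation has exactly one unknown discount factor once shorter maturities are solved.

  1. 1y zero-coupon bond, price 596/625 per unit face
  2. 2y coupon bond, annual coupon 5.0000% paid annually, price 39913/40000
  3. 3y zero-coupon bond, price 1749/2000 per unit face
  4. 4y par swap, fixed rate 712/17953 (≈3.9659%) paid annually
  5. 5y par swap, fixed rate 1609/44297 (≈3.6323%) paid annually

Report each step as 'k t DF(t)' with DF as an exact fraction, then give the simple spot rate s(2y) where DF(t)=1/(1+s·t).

1 1 596/625
2 2 9049/10000
3 3 1749/2000
4 4 536/625
5 5 8391/10000
s(2y) = (1/(9049/10000) − 1)/(2) = 951/18098 ≈ 5.2547%

step 1 [1y] zero: DF = P = 596/625 ≈ 0.953600
step 2 [2y] bond c/1=1/20: DF=(39913/40000 − 1/20·(0.953600))/(1+1/20) = 9049/10000 ≈ 0.904900
step 3 [3y] zero: DF = P = 1749/2000 ≈ 0.874500
step 4 [4y] swap r/1=712/17953: DF=(1 − 712/17953·(0.953600+0.904900+0.874500))/(1+712/17953) = 536/625 ≈ 0.857600
step 5 [5y] swap r/1=1609/44297: DF=(1 − 1609/44297·(0.953600+0.904900+0.874500+0.857600))/(1+1609/44297) = 8391/10000 ≈ 0.839100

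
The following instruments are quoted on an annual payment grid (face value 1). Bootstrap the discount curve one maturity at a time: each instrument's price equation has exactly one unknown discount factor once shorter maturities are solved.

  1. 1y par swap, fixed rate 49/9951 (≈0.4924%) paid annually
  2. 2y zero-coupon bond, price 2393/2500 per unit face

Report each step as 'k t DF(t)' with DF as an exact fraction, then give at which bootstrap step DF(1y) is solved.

step 1 [1y] swap r/1=49/9951: DF=(1 − 49/9951·(0))/(1+49/9951) = 9951/10000 ≈ 0.995100
step 2 [2y] zero: DF = P = 2393/2500 ≈ 0.957200

1 1 9951/10000
2 2 2393/2500
DF(1y) is solved at step 1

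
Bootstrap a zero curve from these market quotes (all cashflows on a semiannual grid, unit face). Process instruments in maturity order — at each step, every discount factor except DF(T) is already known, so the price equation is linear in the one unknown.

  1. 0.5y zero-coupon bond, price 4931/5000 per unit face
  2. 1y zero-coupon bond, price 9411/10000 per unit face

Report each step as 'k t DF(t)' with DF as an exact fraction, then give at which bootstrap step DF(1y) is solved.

step 1 [0.5y] zero: DF = P = 4931/5000 ≈ 0.986200
step 2 [1y] zero: DF = P = 9411/10000 ≈ 0.941100

1 1/2 4931/5000
2 1 9411/10000
DF(1y) is solved at step 2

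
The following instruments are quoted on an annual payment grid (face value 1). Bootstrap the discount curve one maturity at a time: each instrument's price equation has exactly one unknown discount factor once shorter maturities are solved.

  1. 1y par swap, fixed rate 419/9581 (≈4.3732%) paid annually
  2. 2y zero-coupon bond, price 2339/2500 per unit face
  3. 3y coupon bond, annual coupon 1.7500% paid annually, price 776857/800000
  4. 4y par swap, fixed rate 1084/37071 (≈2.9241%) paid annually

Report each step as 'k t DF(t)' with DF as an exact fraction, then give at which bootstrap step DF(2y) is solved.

1 1 9581/10000
2 2 2339/2500
3 3 4609/5000
4 4 2229/2500
DF(2y) is solved at step 2

step 1 [1y] swap r/1=419/9581: DF=(1 − 419/9581·(0))/(1+419/9581) = 9581/10000 ≈ 0.958100
step 2 [2y] zero: DF = P = 2339/2500 ≈ 0.935600
step 3 [3y] bond c/1=7/400: DF=(776857/800000 − 7/400·(0.958100+0.935600))/(1+7/400) = 4609/5000 ≈ 0.921800
step 4 [4y] swap r/1=1084/37071: DF=(1 − 1084/37071·(0.958100+0.935600+0.921800))/(1+1084/37071) = 2229/2500 ≈ 0.891600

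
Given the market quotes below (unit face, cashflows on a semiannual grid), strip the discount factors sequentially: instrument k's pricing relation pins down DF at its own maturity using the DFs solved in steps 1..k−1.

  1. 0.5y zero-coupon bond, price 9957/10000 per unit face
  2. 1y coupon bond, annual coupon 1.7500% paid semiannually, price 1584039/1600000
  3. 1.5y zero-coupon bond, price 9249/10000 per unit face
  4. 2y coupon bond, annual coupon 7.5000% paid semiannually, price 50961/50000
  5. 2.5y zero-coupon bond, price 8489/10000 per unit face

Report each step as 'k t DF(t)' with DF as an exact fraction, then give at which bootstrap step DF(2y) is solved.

1 1/2 9957/10000
2 1 608/625
3 3/2 9249/10000
4 2 4389/5000
5 5/2 8489/10000
DF(2y) is solved at step 4

step 1 [0.5y] zero: DF = P = 9957/10000 ≈ 0.995700
step 2 [1y] bond c/2=7/800: DF=(1584039/1600000 − 7/800·(0.995700))/(1+7/800) = 608/625 ≈ 0.972800
step 3 [1.5y] zero: DF = P = 9249/10000 ≈ 0.924900
step 4 [2y] bond c/2=3/80: DF=(50961/50000 − 3/80·(0.995700+0.972800+0.924900))/(1+3/80) = 4389/5000 ≈ 0.877800
step 5 [2.5y] zero: DF = P = 8489/10000 ≈ 0.848900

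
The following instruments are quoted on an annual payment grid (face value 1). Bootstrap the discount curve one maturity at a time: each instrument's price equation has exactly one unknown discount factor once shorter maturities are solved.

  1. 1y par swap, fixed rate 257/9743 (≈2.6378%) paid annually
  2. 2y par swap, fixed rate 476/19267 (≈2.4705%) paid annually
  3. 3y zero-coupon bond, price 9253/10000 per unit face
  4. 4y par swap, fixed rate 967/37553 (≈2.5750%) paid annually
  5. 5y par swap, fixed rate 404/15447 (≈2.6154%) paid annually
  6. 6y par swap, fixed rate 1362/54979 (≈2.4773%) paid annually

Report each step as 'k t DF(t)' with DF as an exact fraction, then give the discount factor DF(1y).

1 1 9743/10000
2 2 2381/2500
3 3 9253/10000
4 4 9033/10000
5 5 2197/2500
6 6 4319/5000
DF(1y) = 9743/10000 ≈ 0.974300

step 1 [1y] swap r/1=257/9743: DF=(1 − 257/9743·(0))/(1+257/9743) = 9743/10000 ≈ 0.974300
step 2 [2y] swap r/1=476/19267: DF=(1 − 476/19267·(0.974300))/(1+476/19267) = 2381/2500 ≈ 0.952400
step 3 [3y] zero: DF = P = 9253/10000 ≈ 0.925300
step 4 [4y] swap r/1=967/37553: DF=(1 − 967/37553·(0.974300+0.952400+0.925300))/(1+967/37553) = 9033/10000 ≈ 0.903300
step 5 [5y] swap r/1=404/15447: DF=(1 − 404/15447·(0.974300+0.952400+0.925300+0.903300))/(1+404/15447) = 2197/2500 ≈ 0.878800
step 6 [6y] swap r/1=1362/54979: DF=(1 − 1362/54979·(0.974300+0.952400+0.925300+0.903300+0.878800))/(1+1362/54979) = 4319/5000 ≈ 0.863800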